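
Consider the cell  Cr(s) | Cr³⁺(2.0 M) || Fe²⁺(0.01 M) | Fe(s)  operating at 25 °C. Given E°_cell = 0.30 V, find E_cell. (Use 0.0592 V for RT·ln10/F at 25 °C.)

Balancing electrons gives n = 6; the reaction quotient is Q = [Cr³⁺]^2/[Fe²⁺]^3 = 4 × 10^6.
At 25 °C, E = E° − (0.0592/n) log Q = 0.30 − (0.0592/6)(6.602) = 0.300 − 0.065 = 0.235 V.

0.235 V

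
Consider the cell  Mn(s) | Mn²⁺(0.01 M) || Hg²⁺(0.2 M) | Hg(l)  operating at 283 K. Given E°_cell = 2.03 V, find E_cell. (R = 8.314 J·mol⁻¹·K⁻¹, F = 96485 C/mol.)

Balancing electrons gives n = 2; the reaction quotient is Q = [Mn²⁺]/[Hg²⁺] = 0.0500.
E = E° − (RT/nF) ln Q = 2.03 − (8.314×283)/(2×96485) × (-2.996) = 2.030 + 0.037 = 2.067 V.

2.07 V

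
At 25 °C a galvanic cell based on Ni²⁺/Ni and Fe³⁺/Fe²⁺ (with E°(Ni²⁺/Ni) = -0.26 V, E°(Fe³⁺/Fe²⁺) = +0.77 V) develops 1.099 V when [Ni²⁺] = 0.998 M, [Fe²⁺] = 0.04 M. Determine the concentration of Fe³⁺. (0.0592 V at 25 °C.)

0.59 M

From the Nernst equation, log Q = n(E° − E)/0.0592 = 2(1.03 − 1.099)/0.0592 = -2.331, so Q = 0.00467.
With Q = [Ni²⁺]·[Fe²⁺]^2/[Fe³⁺]^2 and the known concentrations, [Fe³⁺]^2 in the denominator gives [Fe³⁺] = 0.59 M.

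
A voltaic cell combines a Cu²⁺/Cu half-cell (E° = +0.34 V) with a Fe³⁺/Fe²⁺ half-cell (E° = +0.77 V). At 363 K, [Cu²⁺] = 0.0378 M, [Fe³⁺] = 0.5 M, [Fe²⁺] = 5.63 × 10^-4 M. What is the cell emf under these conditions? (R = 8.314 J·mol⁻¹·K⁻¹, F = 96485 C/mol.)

0.694 V

The Fe³⁺/Fe²⁺ couple has the higher reduction potential and acts as the cathode, so E°_cell = +0.77 − (+0.34) = 0.43 V.
Balancing electrons gives n = 2; the reaction quotient is Q = [Cu²⁺]·[Fe²⁺]^2/[Fe³⁺]^2 = 4.79 × 10^-8.
E = E° − (RT/nF) ln Q = 0.43 − (8.314×363)/(2×96485) × (-16.854) = 0.430 + 0.264 = 0.694 V.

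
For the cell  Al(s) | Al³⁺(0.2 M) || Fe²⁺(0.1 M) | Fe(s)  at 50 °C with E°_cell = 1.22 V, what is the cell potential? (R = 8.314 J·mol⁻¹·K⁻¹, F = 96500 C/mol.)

Balancing electrons gives n = 6; the reaction quotient is Q = [Al³⁺]^2/[Fe²⁺]^3 = 40.0.
E = E° − (RT/nF) ln Q = 1.22 − (8.314×323)/(6×96500) × (3.689) = 1.220 − 0.017 = 1.203 V.

1.20 V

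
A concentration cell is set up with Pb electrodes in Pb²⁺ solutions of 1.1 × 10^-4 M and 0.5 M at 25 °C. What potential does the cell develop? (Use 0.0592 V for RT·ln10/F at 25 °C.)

Both half-cells are Pb²⁺/Pb, so E°_cell = 0. The concentrated side is the cathode; the cell reaction moves Pb²⁺ from high to low concentration with n = 2.
Q = [Pb²⁺]_dilute/[Pb²⁺]_conc = 1.1 × 10^-4/0.5 = 2.2 × 10^-4.
E = 0 − (0.0592/2) log Q = −(0.0592/2)(-3.658) = 0.1083 V.

0.11 V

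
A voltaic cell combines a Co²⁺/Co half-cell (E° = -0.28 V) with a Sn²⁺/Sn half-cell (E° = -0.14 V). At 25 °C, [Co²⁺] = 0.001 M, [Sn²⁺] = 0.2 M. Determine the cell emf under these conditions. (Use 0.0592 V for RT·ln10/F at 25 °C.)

0.208 V

The Sn²⁺/Sn couple has the higher reduction potential and acts as the cathode, so E°_cell = -0.14 − (-0.28) = 0.14 V.
Balancing electrons gives n = 2; the reaction quotient is Q = [Co²⁺]/[Sn²⁺] = 0.00500.
At 25 °C, E = E° − (0.0592/n) log Q = 0.14 − (0.0592/2)(-2.301) = 0.140 + 0.068 = 0.208 V.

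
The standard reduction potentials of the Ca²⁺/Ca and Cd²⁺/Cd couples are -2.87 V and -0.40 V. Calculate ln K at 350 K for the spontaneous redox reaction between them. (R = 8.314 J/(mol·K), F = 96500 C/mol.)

ln K = 163.8

E°_cell = -0.40 − (-2.87) = 2.47 V, with n = 2 electrons transferred.
At equilibrium E = 0, so the Nernst equation gives ln K = nFE°/RT = (2)(96500)(2.47)/((8.314)(350)) = 163.82.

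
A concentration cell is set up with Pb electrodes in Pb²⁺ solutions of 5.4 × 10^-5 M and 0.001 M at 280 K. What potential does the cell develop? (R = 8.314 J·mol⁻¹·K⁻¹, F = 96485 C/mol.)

Both half-cells are Pb²⁺/Pb, so E°_cell = 0. The concentrated side is the cathode; the cell reaction moves Pb²⁺ from high to low concentration with n = 2.
Q = [Pb²⁺]_dilute/[Pb²⁺]_conc = 5.4 × 10^-5/0.001 = 0.0540.
E = 0 − (RT/nF) ln Q = −((8.314×280)/(2×96485))(-2.919) = 0.0352 V.

0.035 V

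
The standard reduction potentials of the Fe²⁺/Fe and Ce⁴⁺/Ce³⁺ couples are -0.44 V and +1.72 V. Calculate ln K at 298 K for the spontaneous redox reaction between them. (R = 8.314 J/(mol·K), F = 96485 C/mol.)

E°_cell = +1.72 − (-0.44) = 2.16 V, with n = 2 electrons transferred.
At equilibrium E = 0, so the Nernst equation gives ln K = nFE°/RT = (2)(96485)(2.16)/((8.314)(298)) = 168.24.

ln K = 168.2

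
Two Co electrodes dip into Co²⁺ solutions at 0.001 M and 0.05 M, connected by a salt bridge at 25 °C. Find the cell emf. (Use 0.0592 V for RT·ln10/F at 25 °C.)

Both half-cells are Co²⁺/Co, so E°_cell = 0. The concentrated side is the cathode; the cell reaction moves Co²⁺ from high to low concentration with n = 2.
Q = [Co²⁺]_dilute/[Co²⁺]_conc = 0.001/0.05 = 0.0200.
E = 0 − (0.0592/2) log Q = −(0.0592/2)(-1.699) = 0.0503 V.

0.050 V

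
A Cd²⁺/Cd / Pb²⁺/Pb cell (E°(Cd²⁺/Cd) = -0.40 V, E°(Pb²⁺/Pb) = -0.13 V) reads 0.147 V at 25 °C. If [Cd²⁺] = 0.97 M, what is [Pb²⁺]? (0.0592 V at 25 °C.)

6.8 × 10^-5 M

From the Nernst equation, log Q = n(E° − E)/0.0592 = 2(0.27 − 0.147)/0.0592 = 4.155, so Q = 1.43 × 10^4.
With Q = [Cd²⁺]/[Pb²⁺] and the known concentrations, [Pb²⁺] in the denominator gives [Pb²⁺] = 6.8 × 10^-5 M.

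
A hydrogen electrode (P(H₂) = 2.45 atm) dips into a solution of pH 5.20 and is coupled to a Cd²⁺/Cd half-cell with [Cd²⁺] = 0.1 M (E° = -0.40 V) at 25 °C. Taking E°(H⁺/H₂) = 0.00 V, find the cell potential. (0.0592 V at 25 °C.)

0.11 V

The hydrogen couple is the cathode, so E°_cell = 0.40 V; n = 2.
[H⁺] = 10^(−5.20) = 6.3 × 10^-6 M, and Q = [Cd²⁺]·P(H₂) / [H⁺]^2 = 6.15 × 10^9.
E = E° − (0.0592/2) log Q = 0.40 − (0.0592/2)(9.789) = 0.110 V.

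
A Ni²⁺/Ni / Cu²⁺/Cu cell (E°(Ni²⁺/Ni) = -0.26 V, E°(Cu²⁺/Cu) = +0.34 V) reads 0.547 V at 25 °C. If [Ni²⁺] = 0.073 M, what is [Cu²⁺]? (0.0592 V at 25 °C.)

0.0012 M

From the Nernst equation, log Q = n(E° − E)/0.0592 = 2(0.60 − 0.547)/0.0592 = 1.791, so Q = 61.7.
With Q = [Ni²⁺]/[Cu²⁺] and the known concentrations, [Cu²⁺] in the denominator gives [Cu²⁺] = 0.0012 M.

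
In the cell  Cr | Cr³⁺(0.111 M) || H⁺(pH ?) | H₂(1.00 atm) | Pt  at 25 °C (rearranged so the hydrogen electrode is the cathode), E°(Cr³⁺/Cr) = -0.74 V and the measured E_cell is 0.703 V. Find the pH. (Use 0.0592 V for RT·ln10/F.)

E°_cell = 0.74 V and n = 6.
log Q = n(E° − E)/0.0592 = 6×(0.74 − 0.703)/0.0592 = 3.750.
With Q = [Cr³⁺]^2·P(H₂)^3 / [H⁺]^6, solving for [H⁺] gives log[H⁺] = -0.943, so pH = 0.94.

pH = 0.94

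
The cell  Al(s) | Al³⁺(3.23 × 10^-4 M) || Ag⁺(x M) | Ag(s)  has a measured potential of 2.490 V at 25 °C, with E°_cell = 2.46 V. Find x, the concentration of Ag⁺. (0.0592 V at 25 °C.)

0.22 M

From the Nernst equation, log Q = n(E° − E)/0.0592 = 3(2.46 − 2.490)/0.0592 = -1.520, so Q = 0.0302.
With Q = [Al³⁺]/[Ag⁺]^3 and the known concentrations, [Ag⁺]^3 in the denominator gives [Ag⁺] = 0.22 M.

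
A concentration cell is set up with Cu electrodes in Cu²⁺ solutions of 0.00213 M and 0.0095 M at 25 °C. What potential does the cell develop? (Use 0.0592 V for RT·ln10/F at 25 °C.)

Both half-cells are Cu²⁺/Cu, so E°_cell = 0. The concentrated side is the cathode; the cell reaction moves Cu²⁺ from high to low concentration with n = 2.
Q = [Cu²⁺]_dilute/[Cu²⁺]_conc = 0.00213/0.0095 = 0.224.
E = 0 − (0.0592/2) log Q = −(0.0592/2)(-0.649) = 0.0192 V.

0.019 V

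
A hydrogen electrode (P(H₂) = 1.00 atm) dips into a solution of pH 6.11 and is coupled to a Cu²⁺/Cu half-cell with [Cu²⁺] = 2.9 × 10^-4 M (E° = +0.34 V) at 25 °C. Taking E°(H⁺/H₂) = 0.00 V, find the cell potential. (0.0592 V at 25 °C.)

The Cu²⁺/Cu couple is the cathode, so E°_cell = 0.34 V; n = 2.
[H⁺] = 10^(−6.11) = 7.8 × 10^-7 M, and Q = [H⁺]^2 / ([Cu²⁺]·P(H₂)) = 2.08 × 10^-9.
E = E° − (0.0592/2) log Q = 0.34 − (0.0592/2)(-8.682) = 0.597 V.

0.60 V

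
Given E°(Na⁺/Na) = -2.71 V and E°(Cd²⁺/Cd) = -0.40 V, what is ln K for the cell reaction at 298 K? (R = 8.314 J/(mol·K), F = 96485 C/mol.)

E°_cell = -0.40 − (-2.71) = 2.31 V, with n = 2 electrons transferred.
At equilibrium E = 0, so the Nernst equation gives ln K = nFE°/RT = (2)(96485)(2.31)/((8.314)(298)) = 179.92.

ln K = 179.9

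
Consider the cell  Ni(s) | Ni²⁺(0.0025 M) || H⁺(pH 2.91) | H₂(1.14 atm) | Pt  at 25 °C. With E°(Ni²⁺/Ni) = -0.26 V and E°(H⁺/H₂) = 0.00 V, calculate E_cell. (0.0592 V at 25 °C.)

The hydrogen couple is the cathode, so E°_cell = 0.26 V; n = 2.
[H⁺] = 10^(−2.91) = 0.0012 M, and Q = [Ni²⁺]·P(H₂) / [H⁺]^2 = 1880.
E = E° − (0.0592/2) log Q = 0.26 − (0.0592/2)(3.275) = 0.163 V.

0.16 V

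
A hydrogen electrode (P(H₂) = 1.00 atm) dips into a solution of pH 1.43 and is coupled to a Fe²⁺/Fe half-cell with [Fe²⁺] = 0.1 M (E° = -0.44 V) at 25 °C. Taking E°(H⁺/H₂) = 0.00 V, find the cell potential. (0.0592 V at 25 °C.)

The hydrogen couple is the cathode, so E°_cell = 0.44 V; n = 2.
[H⁺] = 10^(−1.43) = 0.037 M, and Q = [Fe²⁺]·P(H₂) / [H⁺]^2 = 72.4.
E = E° − (0.0592/2) log Q = 0.44 − (0.0592/2)(1.860) = 0.385 V.

0.38 V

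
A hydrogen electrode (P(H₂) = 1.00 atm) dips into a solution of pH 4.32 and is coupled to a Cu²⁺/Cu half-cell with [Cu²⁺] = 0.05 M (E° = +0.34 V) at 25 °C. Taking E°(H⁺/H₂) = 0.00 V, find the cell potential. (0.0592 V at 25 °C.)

0.56 V

The Cu²⁺/Cu couple is the cathode, so E°_cell = 0.34 V; n = 2.
[H⁺] = 10^(−4.32) = 4.8 × 10^-5 M, and Q = [H⁺]^2 / ([Cu²⁺]·P(H₂)) = 4.58 × 10^-8.
E = E° − (0.0592/2) log Q = 0.34 − (0.0592/2)(-7.339) = 0.557 V.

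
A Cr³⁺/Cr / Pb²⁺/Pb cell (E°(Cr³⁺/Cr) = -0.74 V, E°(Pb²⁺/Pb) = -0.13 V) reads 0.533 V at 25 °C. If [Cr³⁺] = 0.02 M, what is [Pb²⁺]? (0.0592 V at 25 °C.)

1.8 × 10^-4 M

From the Nernst equation, log Q = n(E° − E)/0.0592 = 6(0.61 − 0.533)/0.0592 = 7.804, so Q = 6.37 × 10^7.
With Q = [Cr³⁺]^2/[Pb²⁺]^3 and the known concentrations, [Pb²⁺]^3 in the denominator gives [Pb²⁺] = 1.8 × 10^-4 M.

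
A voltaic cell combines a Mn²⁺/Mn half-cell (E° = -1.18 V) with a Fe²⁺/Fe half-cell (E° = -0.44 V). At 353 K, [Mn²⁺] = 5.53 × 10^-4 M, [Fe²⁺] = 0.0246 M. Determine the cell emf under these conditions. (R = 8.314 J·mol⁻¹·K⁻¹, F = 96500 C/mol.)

The Fe²⁺/Fe couple has the higher reduction potential and acts as the cathode, so E°_cell = -0.44 − (-1.18) = 0.74 V.
Balancing electrons gives n = 2; the reaction quotient is Q = [Mn²⁺]/[Fe²⁺] = 0.0225.
E = E° − (RT/nF) ln Q = 0.74 − (8.314×353)/(2×96500) × (-3.795) = 0.740 + 0.058 = 0.798 V.

0.798 V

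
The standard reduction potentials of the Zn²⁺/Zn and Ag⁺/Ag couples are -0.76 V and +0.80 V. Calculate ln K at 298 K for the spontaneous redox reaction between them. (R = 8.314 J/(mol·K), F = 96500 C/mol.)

ln K = 121.5

E°_cell = +0.80 − (-0.76) = 1.56 V, with n = 2 electrons transferred.
At equilibrium E = 0, so the Nernst equation gives ln K = nFE°/RT = (2)(96500)(1.56)/((8.314)(298)) = 121.52.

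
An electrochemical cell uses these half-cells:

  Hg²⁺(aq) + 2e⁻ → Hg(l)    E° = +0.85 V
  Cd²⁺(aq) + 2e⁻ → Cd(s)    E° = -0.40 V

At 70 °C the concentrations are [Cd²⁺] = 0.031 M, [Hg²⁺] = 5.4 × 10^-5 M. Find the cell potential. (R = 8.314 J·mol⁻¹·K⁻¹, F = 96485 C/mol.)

1.16 V

The Hg²⁺/Hg couple has the higher reduction potential and acts as the cathode, so E°_cell = +0.85 − (-0.40) = 1.25 V.
Balancing electrons gives n = 2; the reaction quotient is Q = [Cd²⁺]/[Hg²⁺] = 574.
E = E° − (RT/nF) ln Q = 1.25 − (8.314×343)/(2×96485) × (6.353) = 1.250 − 0.094 = 1.156 V.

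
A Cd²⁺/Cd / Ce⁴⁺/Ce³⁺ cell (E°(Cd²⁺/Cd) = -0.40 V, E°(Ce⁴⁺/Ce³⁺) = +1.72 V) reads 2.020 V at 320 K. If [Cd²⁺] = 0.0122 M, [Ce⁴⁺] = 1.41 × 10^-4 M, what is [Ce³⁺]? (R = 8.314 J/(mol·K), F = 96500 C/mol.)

0.048 M

From the Nernst equation, ln Q = nF(E° − E)/RT = 2×96500×(2.12 − 2.020)/(8.314×320) = 7.254, so Q = 1410.
With Q = [Cd²⁺]·[Ce³⁺]^2/[Ce⁴⁺]^2 and the known concentrations, [Ce³⁺]^2 in the numerator gives [Ce³⁺] = 0.048 M.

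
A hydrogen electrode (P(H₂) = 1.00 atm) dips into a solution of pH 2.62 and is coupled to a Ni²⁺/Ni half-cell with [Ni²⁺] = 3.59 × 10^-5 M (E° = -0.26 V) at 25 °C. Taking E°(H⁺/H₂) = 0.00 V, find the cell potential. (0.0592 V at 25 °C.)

0.24 V

The hydrogen couple is the cathode, so E°_cell = 0.26 V; n = 2.
[H⁺] = 10^(−2.62) = 0.0024 M, and Q = [Ni²⁺]·P(H₂) / [H⁺]^2 = 6.24.
E = E° − (0.0592/2) log Q = 0.26 − (0.0592/2)(0.795) = 0.236 V.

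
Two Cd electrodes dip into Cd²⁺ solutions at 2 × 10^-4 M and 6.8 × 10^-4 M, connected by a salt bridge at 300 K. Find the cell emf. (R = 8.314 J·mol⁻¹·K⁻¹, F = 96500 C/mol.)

Both half-cells are Cd²⁺/Cd, so E°_cell = 0. The concentrated side is the cathode; the cell reaction moves Cd²⁺ from high to low concentration with n = 2.
Q = [Cd²⁺]_dilute/[Cd²⁺]_conc = 2 × 10^-4/6.8 × 10^-4 = 0.294.
E = 0 − (RT/nF) ln Q = −((8.314×300)/(2×96500))(-1.224) = 0.0158 V.

0.016 V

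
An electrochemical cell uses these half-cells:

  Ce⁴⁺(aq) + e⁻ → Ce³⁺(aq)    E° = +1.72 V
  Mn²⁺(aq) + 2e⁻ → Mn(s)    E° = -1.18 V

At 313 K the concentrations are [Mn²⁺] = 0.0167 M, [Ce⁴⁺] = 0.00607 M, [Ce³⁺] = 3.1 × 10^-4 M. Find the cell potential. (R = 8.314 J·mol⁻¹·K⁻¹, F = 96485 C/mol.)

The Ce⁴⁺/Ce³⁺ couple has the higher reduction potential and acts as the cathode, so E°_cell = +1.72 − (-1.18) = 2.90 V.
Balancing electrons gives n = 2; the reaction quotient is Q = [Mn²⁺]·[Ce³⁺]^2/[Ce⁴⁺]^2 = 4.36 × 10^-5.
E = E° − (RT/nF) ln Q = 2.90 − (8.314×313)/(2×96485) × (-10.041) = 2.900 + 0.135 = 3.035 V.

3.04 V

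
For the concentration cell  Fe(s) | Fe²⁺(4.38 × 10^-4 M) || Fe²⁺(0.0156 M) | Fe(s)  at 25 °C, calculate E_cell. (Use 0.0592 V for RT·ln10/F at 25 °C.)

Both half-cells are Fe²⁺/Fe, so E°_cell = 0. The concentrated side is the cathode; the cell reaction moves Fe²⁺ from high to low concentration with n = 2.
Q = [Fe²⁺]_dilute/[Fe²⁺]_conc = 4.38 × 10^-4/0.0156 = 0.0281.
E = 0 − (0.0592/2) log Q = −(0.0592/2)(-1.552) = 0.0459 V.

0.046 V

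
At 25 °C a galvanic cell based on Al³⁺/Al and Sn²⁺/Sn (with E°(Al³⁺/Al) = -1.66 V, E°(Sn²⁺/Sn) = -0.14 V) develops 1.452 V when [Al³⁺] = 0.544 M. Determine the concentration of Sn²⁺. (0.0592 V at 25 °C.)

From the Nernst equation, log Q = n(E° − E)/0.0592 = 6(1.52 − 1.452)/0.0592 = 6.892, so Q = 7.8 × 10^6.
With Q = [Al³⁺]^2/[Sn²⁺]^3 and the known concentrations, [Sn²⁺]^3 in the denominator gives [Sn²⁺] = 0.0034 M.

0.0034 M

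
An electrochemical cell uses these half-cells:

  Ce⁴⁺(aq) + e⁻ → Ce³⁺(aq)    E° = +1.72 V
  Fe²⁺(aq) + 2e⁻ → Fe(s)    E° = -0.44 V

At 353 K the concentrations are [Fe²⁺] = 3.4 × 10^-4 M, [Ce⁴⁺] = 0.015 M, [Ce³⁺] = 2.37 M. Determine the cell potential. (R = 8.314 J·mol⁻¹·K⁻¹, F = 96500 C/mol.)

2.13 V

The Ce⁴⁺/Ce³⁺ couple has the higher reduction potential and acts as the cathode, so E°_cell = +1.72 − (-0.44) = 2.16 V.
Balancing electrons gives n = 2; the reaction quotient is Q = [Fe²⁺]·[Ce³⁺]^2/[Ce⁴⁺]^2 = 8.49.
E = E° − (RT/nF) ln Q = 2.16 − (8.314×353)/(2×96500) × (2.139) = 2.160 − 0.033 = 2.127 V.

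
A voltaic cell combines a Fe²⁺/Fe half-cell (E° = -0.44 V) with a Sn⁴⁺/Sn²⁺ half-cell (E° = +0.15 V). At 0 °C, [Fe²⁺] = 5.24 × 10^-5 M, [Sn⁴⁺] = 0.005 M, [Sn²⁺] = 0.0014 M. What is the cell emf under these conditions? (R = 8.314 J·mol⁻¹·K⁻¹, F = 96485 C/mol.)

0.721 V

The Sn⁴⁺/Sn²⁺ couple has the higher reduction potential and acts as the cathode, so E°_cell = +0.15 − (-0.44) = 0.59 V.
Balancing electrons gives n = 2; the reaction quotient is Q = [Fe²⁺]·[Sn²⁺]/[Sn⁴⁺] = 1.47 × 10^-5.
E = E° − (RT/nF) ln Q = 0.59 − (8.314×273)/(2×96485) × (-11.130) = 0.590 + 0.131 = 0.721 V.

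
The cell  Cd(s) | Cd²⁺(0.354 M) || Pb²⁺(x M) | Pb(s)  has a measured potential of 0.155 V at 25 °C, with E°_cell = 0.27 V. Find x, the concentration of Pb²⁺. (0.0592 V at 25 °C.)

From the Nernst equation, log Q = n(E° − E)/0.0592 = 2(0.27 − 0.155)/0.0592 = 3.885, so Q = 7680.
With Q = [Cd²⁺]/[Pb²⁺] and the known concentrations, [Pb²⁺] in the denominator gives [Pb²⁺] = 4.6 × 10^-5 M.

4.6 × 10^-5 M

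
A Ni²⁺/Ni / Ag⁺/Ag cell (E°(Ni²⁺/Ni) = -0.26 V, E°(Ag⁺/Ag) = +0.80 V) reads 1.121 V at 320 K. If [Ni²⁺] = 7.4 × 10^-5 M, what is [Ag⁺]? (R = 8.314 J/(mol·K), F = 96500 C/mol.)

From the Nernst equation, ln Q = nF(E° − E)/RT = 2×96500×(1.06 − 1.121)/(8.314×320) = -4.425, so Q = 0.0120.
With Q = [Ni²⁺]/[Ag⁺]^2 and the known concentrations, [Ag⁺]^2 in the denominator gives [Ag⁺] = 0.079 M.

0.079 M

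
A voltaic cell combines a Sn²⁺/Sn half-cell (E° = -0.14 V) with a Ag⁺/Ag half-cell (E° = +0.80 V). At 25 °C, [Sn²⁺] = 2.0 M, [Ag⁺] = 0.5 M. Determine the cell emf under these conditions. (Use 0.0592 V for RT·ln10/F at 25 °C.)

The Ag⁺/Ag couple has the higher reduction potential and acts as the cathode, so E°_cell = +0.80 − (-0.14) = 0.94 V.
Balancing electrons gives n = 2; the reaction quotient is Q = [Sn²⁺]/[Ag⁺]^2 = 8.00.
At 25 °C, E = E° − (0.0592/n) log Q = 0.94 − (0.0592/2)(0.903) = 0.940 − 0.027 = 0.913 V.

0.913 V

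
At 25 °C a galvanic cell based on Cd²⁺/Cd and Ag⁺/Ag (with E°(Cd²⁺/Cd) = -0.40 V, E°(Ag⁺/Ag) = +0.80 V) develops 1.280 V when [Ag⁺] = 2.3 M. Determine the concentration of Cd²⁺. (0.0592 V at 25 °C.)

0.01 M

From the Nernst equation, log Q = n(E° − E)/0.0592 = 2(1.20 − 1.280)/0.0592 = -2.703, so Q = 0.00198.
With Q = [Cd²⁺]/[Ag⁺]^2 and the known concentrations, [Cd²⁺] in the numerator gives [Cd²⁺] = 0.01 M.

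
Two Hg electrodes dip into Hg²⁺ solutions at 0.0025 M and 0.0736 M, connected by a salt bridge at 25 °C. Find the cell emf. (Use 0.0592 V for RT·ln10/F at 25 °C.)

Both half-cells are Hg²⁺/Hg, so E°_cell = 0. The concentrated side is the cathode; the cell reaction moves Hg²⁺ from high to low concentration with n = 2.
Q = [Hg²⁺]_dilute/[Hg²⁺]_conc = 0.0025/0.0736 = 0.0340.
E = 0 − (0.0592/2) log Q = −(0.0592/2)(-1.469) = 0.0435 V.

0.043 V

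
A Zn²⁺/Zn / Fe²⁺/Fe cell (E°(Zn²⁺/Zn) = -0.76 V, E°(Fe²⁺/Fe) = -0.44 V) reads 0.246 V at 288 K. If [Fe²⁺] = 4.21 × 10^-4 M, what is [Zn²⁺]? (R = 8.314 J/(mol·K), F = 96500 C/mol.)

0.16 M

From the Nernst equation, ln Q = nF(E° − E)/RT = 2×96500×(0.32 − 0.246)/(8.314×288) = 5.965, so Q = 389.
With Q = [Zn²⁺]/[Fe²⁺] and the known concentrations, [Zn²⁺] in the numerator gives [Zn²⁺] = 0.16 M.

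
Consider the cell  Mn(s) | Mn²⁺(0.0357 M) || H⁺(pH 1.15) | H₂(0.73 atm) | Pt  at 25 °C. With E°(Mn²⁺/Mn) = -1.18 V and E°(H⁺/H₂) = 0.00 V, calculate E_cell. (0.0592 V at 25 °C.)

The hydrogen couple is the cathode, so E°_cell = 1.18 V; n = 2.
[H⁺] = 10^(−1.15) = 0.071 M, and Q = [Mn²⁺]·P(H₂) / [H⁺]^2 = 5.20.
E = E° − (0.0592/2) log Q = 1.18 − (0.0592/2)(0.716) = 1.159 V.

1.16 V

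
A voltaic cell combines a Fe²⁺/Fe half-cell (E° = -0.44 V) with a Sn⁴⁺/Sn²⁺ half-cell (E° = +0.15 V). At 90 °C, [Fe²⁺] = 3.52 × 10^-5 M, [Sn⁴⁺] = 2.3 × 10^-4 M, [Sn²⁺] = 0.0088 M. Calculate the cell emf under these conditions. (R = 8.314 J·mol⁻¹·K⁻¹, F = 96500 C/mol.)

0.693 V

The Sn⁴⁺/Sn²⁺ couple has the higher reduction potential and acts as the cathode, so E°_cell = +0.15 − (-0.44) = 0.59 V.
Balancing electrons gives n = 2; the reaction quotient is Q = [Fe²⁺]·[Sn²⁺]/[Sn⁴⁺] = 0.00135.
E = E° − (RT/nF) ln Q = 0.59 − (8.314×363)/(2×96500) × (-6.610) = 0.590 + 0.103 = 0.693 V.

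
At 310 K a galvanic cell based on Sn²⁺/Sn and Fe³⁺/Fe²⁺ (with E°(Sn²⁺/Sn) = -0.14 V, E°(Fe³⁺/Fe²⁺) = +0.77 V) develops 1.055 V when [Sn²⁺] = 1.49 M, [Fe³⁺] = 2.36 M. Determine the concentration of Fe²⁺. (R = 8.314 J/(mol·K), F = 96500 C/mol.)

From the Nernst equation, ln Q = nF(E° − E)/RT = 2×96500×(0.91 − 1.055)/(8.314×310) = -10.858, so Q = 1.92 × 10^-5.
With Q = [Sn²⁺]·[Fe²⁺]^2/[Fe³⁺]^2 and the known concentrations, [Fe²⁺]^2 in the numerator gives [Fe²⁺] = 0.0085 M.

0.0085 M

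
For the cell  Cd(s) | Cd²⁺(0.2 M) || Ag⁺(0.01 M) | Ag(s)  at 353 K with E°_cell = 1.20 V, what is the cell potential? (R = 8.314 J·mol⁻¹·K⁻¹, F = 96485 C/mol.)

1.08 V

Balancing electrons gives n = 2; the reaction quotient is Q = [Cd²⁺]/[Ag⁺]^2 = 2000.
E = E° − (RT/nF) ln Q = 1.20 − (8.314×353)/(2×96485) × (7.601) = 1.200 − 0.116 = 1.084 V.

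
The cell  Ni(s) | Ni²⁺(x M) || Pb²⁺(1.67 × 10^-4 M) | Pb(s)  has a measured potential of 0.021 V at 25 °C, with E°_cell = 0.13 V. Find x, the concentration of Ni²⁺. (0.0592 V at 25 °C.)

From the Nernst equation, log Q = n(E° − E)/0.0592 = 2(0.13 − 0.021)/0.0592 = 3.682, so Q = 4810.
With Q = [Ni²⁺]/[Pb²⁺] and the known concentrations, [Ni²⁺] in the numerator gives [Ni²⁺] = 0.8 M.

0.8 M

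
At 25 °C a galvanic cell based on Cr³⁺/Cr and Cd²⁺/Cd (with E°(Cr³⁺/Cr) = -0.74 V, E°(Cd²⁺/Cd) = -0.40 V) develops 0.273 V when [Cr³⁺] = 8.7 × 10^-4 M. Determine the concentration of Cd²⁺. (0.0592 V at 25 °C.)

From the Nernst equation, log Q = n(E° − E)/0.0592 = 6(0.34 − 0.273)/0.0592 = 6.791, so Q = 6.17 × 10^6.
With Q = [Cr³⁺]^2/[Cd²⁺]^3 and the known concentrations, [Cd²⁺]^3 in the denominator gives [Cd²⁺] = 5 × 10^-5 M.

5 × 10^-5 M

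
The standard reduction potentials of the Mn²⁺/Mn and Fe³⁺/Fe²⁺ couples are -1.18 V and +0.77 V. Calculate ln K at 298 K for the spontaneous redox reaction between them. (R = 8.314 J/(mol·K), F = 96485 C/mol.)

E°_cell = +0.77 − (-1.18) = 1.95 V, with n = 2 electrons transferred.
At equilibrium E = 0, so the Nernst equation gives ln K = nFE°/RT = (2)(96485)(1.95)/((8.314)(298)) = 151.88.

ln K = 151.9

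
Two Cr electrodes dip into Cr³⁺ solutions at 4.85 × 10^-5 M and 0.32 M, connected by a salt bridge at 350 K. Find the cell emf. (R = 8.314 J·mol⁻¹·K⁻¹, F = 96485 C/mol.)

0.088 V

Both half-cells are Cr³⁺/Cr, so E°_cell = 0. The concentrated side is the cathode; the cell reaction moves Cr³⁺ from high to low concentration with n = 3.
Q = [Cr³⁺]_dilute/[Cr³⁺]_conc = 4.85 × 10^-5/0.32 = 1.52 × 10^-4.
E = 0 − (RT/nF) ln Q = −((8.314×350)/(3×96485))(-8.795) = 0.0884 V.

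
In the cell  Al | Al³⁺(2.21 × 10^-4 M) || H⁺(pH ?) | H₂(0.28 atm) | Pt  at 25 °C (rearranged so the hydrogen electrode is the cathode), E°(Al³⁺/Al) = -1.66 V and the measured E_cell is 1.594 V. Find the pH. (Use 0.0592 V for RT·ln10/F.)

E°_cell = 1.66 V and n = 6.
log Q = n(E° − E)/0.0592 = 6×(1.66 − 1.594)/0.0592 = 6.689.
With Q = [Al³⁺]^2·P(H₂)^3 / [H⁺]^6, solving for [H⁺] gives log[H⁺] = -2.610, so pH = 2.61.

pH = 2.61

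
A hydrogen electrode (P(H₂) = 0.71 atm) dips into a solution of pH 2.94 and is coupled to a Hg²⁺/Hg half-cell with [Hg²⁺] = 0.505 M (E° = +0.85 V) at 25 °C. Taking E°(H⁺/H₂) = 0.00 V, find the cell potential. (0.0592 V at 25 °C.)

1.01 V

The Hg²⁺/Hg couple is the cathode, so E°_cell = 0.85 V; n = 2.
[H⁺] = 10^(−2.94) = 0.0011 M, and Q = [H⁺]^2 / ([Hg²⁺]·P(H₂)) = 3.68 × 10^-6.
E = E° − (0.0592/2) log Q = 0.85 − (0.0592/2)(-5.435) = 1.011 V.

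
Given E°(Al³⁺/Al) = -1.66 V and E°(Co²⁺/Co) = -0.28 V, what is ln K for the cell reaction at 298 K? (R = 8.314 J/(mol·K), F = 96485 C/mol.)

ln K = 322.5

E°_cell = -0.28 − (-1.66) = 1.38 V, with n = 6 electrons transferred.
At equilibrium E = 0, so the Nernst equation gives ln K = nFE°/RT = (6)(96485)(1.38)/((8.314)(298)) = 322.45.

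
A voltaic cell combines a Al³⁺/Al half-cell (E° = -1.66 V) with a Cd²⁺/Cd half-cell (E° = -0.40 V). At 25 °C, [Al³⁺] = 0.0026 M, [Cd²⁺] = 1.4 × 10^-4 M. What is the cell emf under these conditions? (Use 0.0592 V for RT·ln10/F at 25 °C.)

1.20 V

The Cd²⁺/Cd couple has the higher reduction potential and acts as the cathode, so E°_cell = -0.40 − (-1.66) = 1.26 V.
Balancing electrons gives n = 6; the reaction quotient is Q = [Al³⁺]^2/[Cd²⁺]^3 = 2.46 × 10^6.
At 25 °C, E = E° − (0.0592/n) log Q = 1.26 − (0.0592/6)(6.392) = 1.260 − 0.063 = 1.197 V.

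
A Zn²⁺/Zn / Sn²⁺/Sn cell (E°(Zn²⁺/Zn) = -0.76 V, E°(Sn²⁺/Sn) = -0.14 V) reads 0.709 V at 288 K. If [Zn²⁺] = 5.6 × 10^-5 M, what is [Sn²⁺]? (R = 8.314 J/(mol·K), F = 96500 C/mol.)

From the Nernst equation, ln Q = nF(E° − E)/RT = 2×96500×(0.62 − 0.709)/(8.314×288) = -7.174, so Q = 7.66 × 10^-4.
With Q = [Zn²⁺]/[Sn²⁺] and the known concentrations, [Sn²⁺] in the denominator gives [Sn²⁺] = 0.073 M.

0.073 M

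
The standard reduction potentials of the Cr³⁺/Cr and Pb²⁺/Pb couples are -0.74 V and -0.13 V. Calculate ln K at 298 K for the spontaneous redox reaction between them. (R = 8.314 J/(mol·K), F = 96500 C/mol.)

E°_cell = -0.13 − (-0.74) = 0.61 V, with n = 6 electrons transferred.
At equilibrium E = 0, so the Nernst equation gives ln K = nFE°/RT = (6)(96500)(0.61)/((8.314)(298)) = 142.55.

ln K = 142.6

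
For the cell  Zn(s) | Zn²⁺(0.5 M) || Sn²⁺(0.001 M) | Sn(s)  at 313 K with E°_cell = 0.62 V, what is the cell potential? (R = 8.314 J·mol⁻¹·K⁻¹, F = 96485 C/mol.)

0.536 V

Balancing electrons gives n = 2; the reaction quotient is Q = [Zn²⁺]/[Sn²⁺] = 500.
E = E° − (RT/nF) ln Q = 0.62 − (8.314×313)/(2×96485) × (6.215) = 0.620 − 0.084 = 0.536 V.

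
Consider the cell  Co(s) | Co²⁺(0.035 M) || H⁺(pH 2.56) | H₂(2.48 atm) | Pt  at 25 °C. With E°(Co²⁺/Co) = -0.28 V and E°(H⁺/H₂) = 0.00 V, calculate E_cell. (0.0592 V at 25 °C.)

0.16 V

The hydrogen couple is the cathode, so E°_cell = 0.28 V; n = 2.
[H⁺] = 10^(−2.56) = 0.0028 M, and Q = [Co²⁺]·P(H₂) / [H⁺]^2 = 1.14 × 10^4.
E = E° − (0.0592/2) log Q = 0.28 − (0.0592/2)(4.059) = 0.160 V.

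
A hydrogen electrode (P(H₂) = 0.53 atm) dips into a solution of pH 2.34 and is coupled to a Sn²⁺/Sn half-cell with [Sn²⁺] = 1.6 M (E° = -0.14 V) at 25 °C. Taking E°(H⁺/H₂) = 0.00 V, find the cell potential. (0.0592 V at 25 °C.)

The hydrogen couple is the cathode, so E°_cell = 0.14 V; n = 2.
[H⁺] = 10^(−2.34) = 0.0046 M, and Q = [Sn²⁺]·P(H₂) / [H⁺]^2 = 4.06 × 10^4.
E = E° − (0.0592/2) log Q = 0.14 − (0.0592/2)(4.608) = 0.004 V.

0.004 V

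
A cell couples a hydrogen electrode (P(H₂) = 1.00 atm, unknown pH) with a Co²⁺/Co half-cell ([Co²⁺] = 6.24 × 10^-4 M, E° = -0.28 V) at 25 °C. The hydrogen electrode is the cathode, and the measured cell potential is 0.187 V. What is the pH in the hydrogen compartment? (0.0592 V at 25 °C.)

E°_cell = 0.28 V and n = 2.
log Q = n(E° − E)/0.0592 = 2×(0.28 − 0.187)/0.0592 = 3.142.
With Q = [Co²⁺]·P(H₂) / [H⁺]^2, solving for [H⁺] gives log[H⁺] = -3.173, so pH = 3.17.

pH = 3.17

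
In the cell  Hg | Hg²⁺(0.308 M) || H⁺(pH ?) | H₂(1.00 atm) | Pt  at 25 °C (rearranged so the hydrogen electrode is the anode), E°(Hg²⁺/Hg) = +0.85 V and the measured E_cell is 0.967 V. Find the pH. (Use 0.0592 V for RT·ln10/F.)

E°_cell = 0.85 V and n = 2.
log Q = n(E° − E)/0.0592 = 2×(0.85 − 0.967)/0.0592 = -3.953.
With Q = [H⁺]^2 / ([Hg²⁺]·P(H₂)), solving for [H⁺] gives log[H⁺] = -2.232, so pH = 2.23.

pH = 2.23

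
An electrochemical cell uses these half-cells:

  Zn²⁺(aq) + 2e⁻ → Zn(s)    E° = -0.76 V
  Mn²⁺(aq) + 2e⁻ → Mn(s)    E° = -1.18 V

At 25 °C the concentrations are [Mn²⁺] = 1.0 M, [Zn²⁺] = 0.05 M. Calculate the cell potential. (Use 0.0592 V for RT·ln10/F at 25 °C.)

The Zn²⁺/Zn couple has the higher reduction potential and acts as the cathode, so E°_cell = -0.76 − (-1.18) = 0.42 V.
Balancing electrons gives n = 2; the reaction quotient is Q = [Mn²⁺]/[Zn²⁺] = 20.0.
At 25 °C, E = E° − (0.0592/n) log Q = 0.42 − (0.0592/2)(1.301) = 0.420 − 0.039 = 0.381 V.

0.381 V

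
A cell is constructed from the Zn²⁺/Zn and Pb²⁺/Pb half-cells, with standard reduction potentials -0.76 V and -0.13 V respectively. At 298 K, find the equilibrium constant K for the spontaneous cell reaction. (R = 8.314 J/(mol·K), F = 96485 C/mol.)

2 × 10^21

E°_cell = -0.13 − (-0.76) = 0.63 V, with n = 2 electrons transferred.
At equilibrium E = 0, so the Nernst equation gives ln K = nFE°/RT = (2)(96485)(0.63)/((8.314)(298)) = 49.07.
K = e^49.07 = 2 × 10^21.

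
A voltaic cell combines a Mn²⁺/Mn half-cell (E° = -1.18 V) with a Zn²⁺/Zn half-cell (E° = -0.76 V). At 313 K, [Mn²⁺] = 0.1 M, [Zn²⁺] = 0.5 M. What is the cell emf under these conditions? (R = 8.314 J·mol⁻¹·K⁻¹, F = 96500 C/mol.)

The Zn²⁺/Zn couple has the higher reduction potential and acts as the cathode, so E°_cell = -0.76 − (-1.18) = 0.42 V.
Balancing electrons gives n = 2; the reaction quotient is Q = [Mn²⁺]/[Zn²⁺] = 0.200.
E = E° − (RT/nF) ln Q = 0.42 − (8.314×313)/(2×96500) × (-1.609) = 0.420 + 0.022 = 0.442 V.

0.442 V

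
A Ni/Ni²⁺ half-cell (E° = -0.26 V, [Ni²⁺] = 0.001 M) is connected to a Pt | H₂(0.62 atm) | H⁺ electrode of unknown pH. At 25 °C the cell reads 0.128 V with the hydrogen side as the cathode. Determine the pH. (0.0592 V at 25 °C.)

E°_cell = 0.26 V and n = 2.
log Q = n(E° − E)/0.0592 = 2×(0.26 − 0.128)/0.0592 = 4.459.
With Q = [Ni²⁺]·P(H₂) / [H⁺]^2, solving for [H⁺] gives log[H⁺] = -3.834, so pH = 3.83.

pH = 3.83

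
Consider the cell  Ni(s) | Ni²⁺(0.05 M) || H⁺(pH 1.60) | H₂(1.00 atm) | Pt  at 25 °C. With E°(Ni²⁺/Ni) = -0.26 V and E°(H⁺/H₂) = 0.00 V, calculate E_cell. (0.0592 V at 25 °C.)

The hydrogen couple is the cathode, so E°_cell = 0.26 V; n = 2.
[H⁺] = 10^(−1.60) = 0.025 M, and Q = [Ni²⁺]·P(H₂) / [H⁺]^2 = 79.2.
E = E° − (0.0592/2) log Q = 0.26 − (0.0592/2)(1.899) = 0.204 V.

0.20 V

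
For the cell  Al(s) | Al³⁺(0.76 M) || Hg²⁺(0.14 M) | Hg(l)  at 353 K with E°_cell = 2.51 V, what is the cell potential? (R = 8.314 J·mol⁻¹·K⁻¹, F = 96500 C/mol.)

Balancing electrons gives n = 6; the reaction quotient is Q = [Al³⁺]^2/[Hg²⁺]^3 = 210.
E = E° − (RT/nF) ln Q = 2.51 − (8.314×353)/(6×96500) × (5.349) = 2.510 − 0.027 = 2.483 V.

2.48 V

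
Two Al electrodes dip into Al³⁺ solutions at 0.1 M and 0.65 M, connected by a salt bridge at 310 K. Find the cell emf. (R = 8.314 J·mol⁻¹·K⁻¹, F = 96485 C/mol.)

Both half-cells are Al³⁺/Al, so E°_cell = 0. The concentrated side is the cathode; the cell reaction moves Al³⁺ from high to low concentration with n = 3.
Q = [Al³⁺]_dilute/[Al³⁺]_conc = 0.1/0.65 = 0.154.
E = 0 − (RT/nF) ln Q = −((8.314×310)/(3×96485))(-1.872) = 0.0167 V.

0.017 V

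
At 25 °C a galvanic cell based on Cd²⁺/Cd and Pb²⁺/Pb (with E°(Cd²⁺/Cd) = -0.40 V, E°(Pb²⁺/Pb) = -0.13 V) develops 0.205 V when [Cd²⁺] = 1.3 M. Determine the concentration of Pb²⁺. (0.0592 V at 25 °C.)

0.0083 M

From the Nernst equation, log Q = n(E° − E)/0.0592 = 2(0.27 − 0.205)/0.0592 = 2.196, so Q = 157.
With Q = [Cd²⁺]/[Pb²⁺] and the known concentrations, [Pb²⁺] in the denominator gives [Pb²⁺] = 0.0083 M.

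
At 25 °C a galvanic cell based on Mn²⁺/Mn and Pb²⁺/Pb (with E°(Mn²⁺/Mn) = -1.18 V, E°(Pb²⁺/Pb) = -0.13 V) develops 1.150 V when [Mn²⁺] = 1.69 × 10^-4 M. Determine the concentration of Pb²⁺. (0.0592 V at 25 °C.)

0.4 M

From the Nernst equation, log Q = n(E° − E)/0.0592 = 2(1.05 − 1.150)/0.0592 = -3.378, so Q = 4.18 × 10^-4.
With Q = [Mn²⁺]/[Pb²⁺] and the known concentrations, [Pb²⁺] in the denominator gives [Pb²⁺] = 0.4 M.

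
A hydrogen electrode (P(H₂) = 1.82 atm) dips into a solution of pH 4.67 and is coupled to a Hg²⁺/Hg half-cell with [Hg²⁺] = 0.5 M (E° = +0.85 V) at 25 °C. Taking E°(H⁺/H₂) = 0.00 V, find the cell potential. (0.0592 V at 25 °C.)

1.13 V

The Hg²⁺/Hg couple is the cathode, so E°_cell = 0.85 V; n = 2.
[H⁺] = 10^(−4.67) = 2.1 × 10^-5 M, and Q = [H⁺]^2 / ([Hg²⁺]·P(H₂)) = 5.02 × 10^-10.
E = E° − (0.0592/2) log Q = 0.85 − (0.0592/2)(-9.299) = 1.125 V.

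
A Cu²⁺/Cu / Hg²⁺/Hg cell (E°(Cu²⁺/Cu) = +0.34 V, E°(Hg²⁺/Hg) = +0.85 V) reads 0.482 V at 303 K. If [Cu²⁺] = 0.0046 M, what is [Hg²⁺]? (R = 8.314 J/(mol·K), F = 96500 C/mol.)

5.4 × 10^-4 M

From the Nernst equation, ln Q = nF(E° − E)/RT = 2×96500×(0.51 − 0.482)/(8.314×303) = 2.145, so Q = 8.54.
With Q = [Cu²⁺]/[Hg²⁺] and the known concentrations, [Hg²⁺] in the denominator gives [Hg²⁺] = 5.4 × 10^-4 M.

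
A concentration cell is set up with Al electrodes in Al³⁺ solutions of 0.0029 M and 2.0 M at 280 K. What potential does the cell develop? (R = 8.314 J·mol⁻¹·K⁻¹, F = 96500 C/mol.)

0.053 V

Both half-cells are Al³⁺/Al, so E°_cell = 0. The concentrated side is the cathode; the cell reaction moves Al³⁺ from high to low concentration with n = 3.
Q = [Al³⁺]_dilute/[Al³⁺]_conc = 0.0029/2.0 = 0.00145.
E = 0 − (RT/nF) ln Q = −((8.314×280)/(3×96500))(-6.536) = 0.0526 V.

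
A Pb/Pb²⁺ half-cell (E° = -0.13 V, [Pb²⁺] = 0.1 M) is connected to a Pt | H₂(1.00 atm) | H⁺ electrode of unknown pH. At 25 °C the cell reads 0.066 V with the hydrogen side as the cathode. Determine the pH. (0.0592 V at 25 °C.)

E°_cell = 0.13 V and n = 2.
log Q = n(E° − E)/0.0592 = 2×(0.13 − 0.066)/0.0592 = 2.162.
With Q = [Pb²⁺]·P(H₂) / [H⁺]^2, solving for [H⁺] gives log[H⁺] = -1.581, so pH = 1.58.

pH = 1.58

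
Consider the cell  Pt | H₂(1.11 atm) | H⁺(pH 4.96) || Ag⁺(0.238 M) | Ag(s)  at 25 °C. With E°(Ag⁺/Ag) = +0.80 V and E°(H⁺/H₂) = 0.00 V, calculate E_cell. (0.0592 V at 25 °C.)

The Ag⁺/Ag couple is the cathode, so E°_cell = 0.80 V; n = 2.
[H⁺] = 10^(−4.96) = 1.1 × 10^-5 M, and Q = [H⁺]^2 / ([Ag⁺]^2·P(H₂)) = 1.91 × 10^-9.
E = E° − (0.0592/2) log Q = 0.80 − (0.0592/2)(-8.718) = 1.058 V.

1.06 V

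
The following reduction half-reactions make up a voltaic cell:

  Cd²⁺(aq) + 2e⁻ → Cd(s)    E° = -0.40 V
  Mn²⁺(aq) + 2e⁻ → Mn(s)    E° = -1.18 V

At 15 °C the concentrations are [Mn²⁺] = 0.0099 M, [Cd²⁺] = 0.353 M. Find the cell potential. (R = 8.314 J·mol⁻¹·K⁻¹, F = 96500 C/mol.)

The Cd²⁺/Cd couple has the higher reduction potential and acts as the cathode, so E°_cell = -0.40 − (-1.18) = 0.78 V.
Balancing electrons gives n = 2; the reaction quotient is Q = [Mn²⁺]/[Cd²⁺] = 0.0280.
E = E° − (RT/nF) ln Q = 0.78 − (8.314×288)/(2×96500) × (-3.574) = 0.780 + 0.044 = 0.824 V.

0.824 V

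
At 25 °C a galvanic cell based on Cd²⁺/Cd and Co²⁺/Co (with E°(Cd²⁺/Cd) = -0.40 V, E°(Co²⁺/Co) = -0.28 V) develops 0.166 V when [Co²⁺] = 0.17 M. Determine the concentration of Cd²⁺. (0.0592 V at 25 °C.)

From the Nernst equation, log Q = n(E° − E)/0.0592 = 2(0.12 − 0.166)/0.0592 = -1.554, so Q = 0.0279.
With Q = [Cd²⁺]/[Co²⁺] and the known concentrations, [Cd²⁺] in the numerator gives [Cd²⁺] = 0.0047 M.

0.0047 M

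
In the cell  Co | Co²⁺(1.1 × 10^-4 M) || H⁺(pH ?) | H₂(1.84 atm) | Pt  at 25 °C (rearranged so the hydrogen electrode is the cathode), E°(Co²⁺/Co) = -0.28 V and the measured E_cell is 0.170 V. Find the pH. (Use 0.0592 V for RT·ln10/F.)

E°_cell = 0.28 V and n = 2.
log Q = n(E° − E)/0.0592 = 2×(0.28 − 0.170)/0.0592 = 3.716.
With Q = [Co²⁺]·P(H₂) / [H⁺]^2, solving for [H⁺] gives log[H⁺] = -3.705, so pH = 3.71.

pH = 3.71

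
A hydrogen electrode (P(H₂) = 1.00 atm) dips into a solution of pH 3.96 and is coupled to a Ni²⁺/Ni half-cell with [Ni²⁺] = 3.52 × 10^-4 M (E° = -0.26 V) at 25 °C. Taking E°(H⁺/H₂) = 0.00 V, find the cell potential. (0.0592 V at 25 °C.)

0.13 V

The hydrogen couple is the cathode, so E°_cell = 0.26 V; n = 2.
[H⁺] = 10^(−3.96) = 1.1 × 10^-4 M, and Q = [Ni²⁺]·P(H₂) / [H⁺]^2 = 2.93 × 10^4.
E = E° − (0.0592/2) log Q = 0.26 − (0.0592/2)(4.467) = 0.128 V.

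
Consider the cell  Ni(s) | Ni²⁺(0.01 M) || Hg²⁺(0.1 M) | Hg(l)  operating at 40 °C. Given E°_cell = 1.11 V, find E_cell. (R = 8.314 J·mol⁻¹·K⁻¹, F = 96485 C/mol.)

Balancing electrons gives n = 2; the reaction quotient is Q = [Ni²⁺]/[Hg²⁺] = 0.100.
E = E° − (RT/nF) ln Q = 1.11 − (8.314×313)/(2×96485) × (-2.303) = 1.110 + 0.031 = 1.141 V.

1.14 V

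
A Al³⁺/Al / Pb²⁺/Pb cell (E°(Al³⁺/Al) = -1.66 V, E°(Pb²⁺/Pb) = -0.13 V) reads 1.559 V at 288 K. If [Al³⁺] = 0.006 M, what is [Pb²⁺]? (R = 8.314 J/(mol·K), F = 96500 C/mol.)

0.34 M

From the Nernst equation, ln Q = nF(E° − E)/RT = 6×96500×(1.53 − 1.559)/(8.314×288) = -7.013, so Q = 9.01 × 10^-4.
With Q = [Al³⁺]^2/[Pb²⁺]^3 and the known concentrations, [Pb²⁺]^3 in the denominator gives [Pb²⁺] = 0.34 M.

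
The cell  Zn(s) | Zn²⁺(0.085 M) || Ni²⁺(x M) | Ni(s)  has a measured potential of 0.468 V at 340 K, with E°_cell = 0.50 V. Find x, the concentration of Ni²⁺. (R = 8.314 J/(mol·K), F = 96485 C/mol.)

From the Nernst equation, ln Q = nF(E° − E)/RT = 2×96485×(0.50 − 0.468)/(8.314×340) = 2.184, so Q = 8.89.
With Q = [Zn²⁺]/[Ni²⁺] and the known concentrations, [Ni²⁺] in the denominator gives [Ni²⁺] = 0.0096 M.

0.0096 M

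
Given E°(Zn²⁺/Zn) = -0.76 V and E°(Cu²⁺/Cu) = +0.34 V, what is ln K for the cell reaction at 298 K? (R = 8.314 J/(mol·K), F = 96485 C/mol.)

E°_cell = +0.34 − (-0.76) = 1.10 V, with n = 2 electrons transferred.
At equilibrium E = 0, so the Nernst equation gives ln K = nFE°/RT = (2)(96485)(1.10)/((8.314)(298)) = 85.68.

ln K = 85.7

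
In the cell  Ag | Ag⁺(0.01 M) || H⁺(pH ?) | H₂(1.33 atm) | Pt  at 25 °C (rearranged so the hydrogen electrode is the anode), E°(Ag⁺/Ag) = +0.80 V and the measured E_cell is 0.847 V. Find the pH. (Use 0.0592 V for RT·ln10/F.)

pH = 2.73

E°_cell = 0.80 V and n = 2.
log Q = n(E° − E)/0.0592 = 2×(0.80 − 0.847)/0.0592 = -1.588.
With Q = [H⁺]^2 / ([Ag⁺]^2·P(H₂)), solving for [H⁺] gives log[H⁺] = -2.732, so pH = 2.73.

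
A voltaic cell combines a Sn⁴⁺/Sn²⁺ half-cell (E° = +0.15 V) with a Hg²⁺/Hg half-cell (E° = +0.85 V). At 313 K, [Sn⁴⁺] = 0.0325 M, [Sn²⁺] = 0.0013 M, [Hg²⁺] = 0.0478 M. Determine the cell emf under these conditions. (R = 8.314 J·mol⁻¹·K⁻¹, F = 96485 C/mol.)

The Hg²⁺/Hg couple has the higher reduction potential and acts as the cathode, so E°_cell = +0.85 − (+0.15) = 0.70 V.
Balancing electrons gives n = 2; the reaction quotient is Q = [Sn⁴⁺]/([Sn²⁺]·[Hg²⁺]) = 523.
E = E° − (RT/nF) ln Q = 0.70 − (8.314×313)/(2×96485) × (6.260) = 0.700 − 0.084 = 0.616 V.

0.616 V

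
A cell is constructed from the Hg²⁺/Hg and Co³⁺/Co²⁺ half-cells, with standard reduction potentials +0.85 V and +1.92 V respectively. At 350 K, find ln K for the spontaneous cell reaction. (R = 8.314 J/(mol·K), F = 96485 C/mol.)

ln K = 71.0

E°_cell = +1.92 − (+0.85) = 1.07 V, with n = 2 electrons transferred.
At equilibrium E = 0, so the Nernst equation gives ln K = nFE°/RT = (2)(96485)(1.07)/((8.314)(350)) = 70.96.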